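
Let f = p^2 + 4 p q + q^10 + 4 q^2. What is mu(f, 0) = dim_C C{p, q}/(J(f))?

9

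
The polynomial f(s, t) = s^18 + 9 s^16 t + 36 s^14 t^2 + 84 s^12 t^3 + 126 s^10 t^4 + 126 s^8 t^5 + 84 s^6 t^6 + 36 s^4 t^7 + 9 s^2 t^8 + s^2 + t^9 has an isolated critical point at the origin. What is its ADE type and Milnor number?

Type A_{8}, Milnor number mu = 8.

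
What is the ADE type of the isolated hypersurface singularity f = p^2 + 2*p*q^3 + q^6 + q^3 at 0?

A_{2}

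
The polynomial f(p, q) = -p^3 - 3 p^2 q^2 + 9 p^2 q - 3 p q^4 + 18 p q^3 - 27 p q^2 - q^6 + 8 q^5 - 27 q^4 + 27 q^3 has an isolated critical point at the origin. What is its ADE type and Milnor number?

Type E_{8}, Milnor number mu = 8.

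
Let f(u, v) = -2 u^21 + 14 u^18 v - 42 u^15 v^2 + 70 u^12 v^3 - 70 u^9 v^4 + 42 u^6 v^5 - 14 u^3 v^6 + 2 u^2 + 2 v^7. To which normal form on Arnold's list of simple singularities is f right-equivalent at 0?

A_{6}

The Hessian of f at 0 is [[4, 0], [0, 0]] with rank 1, so corank 1. A Groebner basis of the Jacobian ideal J(f) in C{u,v} is {v^6, u}; counting standard monomials gives mu = 6. Corank 1: A-series; mu = 6 gives A_6.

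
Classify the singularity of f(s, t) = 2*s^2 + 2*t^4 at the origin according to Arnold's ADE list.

A_{3}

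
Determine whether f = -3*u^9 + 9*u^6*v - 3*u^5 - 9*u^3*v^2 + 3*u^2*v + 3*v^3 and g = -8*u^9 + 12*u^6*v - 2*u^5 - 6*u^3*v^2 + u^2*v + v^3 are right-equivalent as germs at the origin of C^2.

The Hessian of f at 0 is [[0, 0], [0, 0]] with rank 0, so corank 2. A Groebner basis of the Jacobian ideal J(f) in C{u,v} is {v^3, u^2 + 3*v^2, u*v}; counting standard monomials gives mu = 4. Corank 2; j^3 = 3*v*(u^2 + v^2) splits into three distinct lines over C (the quadratic factor has nonzero discriminant), so D_4. The Hessian of g at 0 is [[0, 0], [0, 0]] with rank 0, so corank 2. A Groebner basis of the Jacobian ideal J(g) in C{u,v} is {v^3, u^2 + 3*v^2, u*v}; counting standard monomials gives mu = 4. Corank 2; j^3 = v*(u^2 + v^2) splits into three distinct lines over C (the quadratic factor has nonzero discriminant), so D_4. Both have type D_4, hence right-equivalent.

Yes.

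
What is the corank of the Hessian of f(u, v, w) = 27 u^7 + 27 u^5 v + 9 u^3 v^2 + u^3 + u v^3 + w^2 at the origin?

2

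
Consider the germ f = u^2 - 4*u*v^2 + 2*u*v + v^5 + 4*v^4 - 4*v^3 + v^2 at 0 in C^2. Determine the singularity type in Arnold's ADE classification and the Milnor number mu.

Type A_4, Milnor number mu = 4.

The Hessian of f at 0 has rank 1. Corank 1: A-series; mu = 4 gives A_4.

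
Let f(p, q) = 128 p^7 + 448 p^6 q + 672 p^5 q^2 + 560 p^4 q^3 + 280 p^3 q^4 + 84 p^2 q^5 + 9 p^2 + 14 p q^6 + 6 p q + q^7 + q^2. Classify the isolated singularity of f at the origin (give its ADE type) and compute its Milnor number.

The Hessian of f at 0 has rank 1. Corank 1: A-series; mu = 6 gives A_6.

Type A_{6}, Milnor number mu = 6.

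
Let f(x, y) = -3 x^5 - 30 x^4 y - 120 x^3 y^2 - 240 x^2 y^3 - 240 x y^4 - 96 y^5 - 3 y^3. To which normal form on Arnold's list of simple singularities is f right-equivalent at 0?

E8

The Hessian of f at 0 is [[0, 0], [0, 0]] with rank 0, so corank 2. A Groebner basis of the Jacobian ideal J(f) in C{x,y} is {x^4 + 8*x^3*y, y^2}; counting standard monomials gives mu = 8. Corank 2; j^3 = -3*y^3 is a perfect cube, so E-series; the 5-jet and mu = 8 give E_8.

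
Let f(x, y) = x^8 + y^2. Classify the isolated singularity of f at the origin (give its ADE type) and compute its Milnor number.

The Hessian of f at 0 has rank 1. Corank 1: A-series; mu = 7 gives A_7.

Type A_{7}, Milnor number mu = 7.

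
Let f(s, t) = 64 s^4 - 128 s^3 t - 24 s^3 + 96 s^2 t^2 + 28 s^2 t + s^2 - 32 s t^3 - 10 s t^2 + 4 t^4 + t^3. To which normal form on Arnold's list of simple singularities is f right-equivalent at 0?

The Hessian of f at 0 has rank 1. Corank 1: A-series; mu = 2 gives A_2.

A2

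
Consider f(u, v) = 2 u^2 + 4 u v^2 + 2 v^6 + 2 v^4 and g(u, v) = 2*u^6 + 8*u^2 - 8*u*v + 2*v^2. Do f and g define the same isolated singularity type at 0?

Yes.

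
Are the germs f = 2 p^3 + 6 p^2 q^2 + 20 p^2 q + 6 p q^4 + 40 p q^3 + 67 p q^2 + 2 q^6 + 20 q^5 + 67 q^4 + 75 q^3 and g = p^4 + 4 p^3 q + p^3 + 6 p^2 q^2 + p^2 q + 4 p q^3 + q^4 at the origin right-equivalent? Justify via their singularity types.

No.

The Hessian of f at 0 has rank 0. Corank 2; j^3 = (p + 3*q)*(2*p^2 + 14*p*q + 25*q^2) splits into three distinct lines over C (the quadratic factor has nonzero discriminant), so D_4. The Hessian of g at 0 has rank 0. Corank 2; j^3 = p^2*(p + q) has shape L^2 M (L != M), so D-series; mu = 5 gives D_5. f is D_4 but g is D_5, hence not right-equivalent.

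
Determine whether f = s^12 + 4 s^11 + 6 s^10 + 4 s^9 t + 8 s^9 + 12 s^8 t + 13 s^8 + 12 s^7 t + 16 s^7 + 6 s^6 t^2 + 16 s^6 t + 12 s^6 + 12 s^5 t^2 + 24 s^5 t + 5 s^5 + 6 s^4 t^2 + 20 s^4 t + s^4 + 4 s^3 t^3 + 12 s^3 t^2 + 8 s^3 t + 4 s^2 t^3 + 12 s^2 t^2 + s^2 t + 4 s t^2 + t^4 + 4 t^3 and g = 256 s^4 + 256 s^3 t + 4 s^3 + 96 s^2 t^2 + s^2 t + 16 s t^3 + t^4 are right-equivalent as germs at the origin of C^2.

The Hessian of f at 0 is [[0, 0], [0, 0]] with rank 0, so corank 2. A Groebner basis of the Jacobian ideal J(f) in C{s,t} is {s*t^2 - s*t/4 - t^2/2, s*t/8 + t^3 + t^2/4, s^2 + 7*s*t/2 + 3*t^2}; counting standard monomials gives mu = 5. Corank 2; j^3 = t*(s + 2*t)^2 has shape L^2 M (L != M), so D-series; mu = 5 gives D_5. The Hessian of g at 0 is [[0, 0], [0, 0]] with rank 0, so corank 2. A Groebner basis of the Jacobian ideal J(g) in C{s,t} is {s*t^2, -s*t/16 + t^3, s^2 + s*t/4}; counting standard monomials gives mu = 5. Corank 2; j^3 = s^2*(4*s + t) has shape L^2 M (L != M), so D-series; mu = 5 gives D_5. Both have type D_5, hence right-equivalent.

Yes.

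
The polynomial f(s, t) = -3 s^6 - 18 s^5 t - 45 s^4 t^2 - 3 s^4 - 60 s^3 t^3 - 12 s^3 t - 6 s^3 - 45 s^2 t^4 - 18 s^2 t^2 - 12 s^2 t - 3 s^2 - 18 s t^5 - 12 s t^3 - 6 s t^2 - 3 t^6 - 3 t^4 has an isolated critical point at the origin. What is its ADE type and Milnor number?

Type A5, Milnor number mu = 5.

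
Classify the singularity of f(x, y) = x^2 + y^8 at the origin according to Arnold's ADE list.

The Hessian of f at 0 has rank 1. Corank 1: A-series; mu = 7 gives A_7.

A7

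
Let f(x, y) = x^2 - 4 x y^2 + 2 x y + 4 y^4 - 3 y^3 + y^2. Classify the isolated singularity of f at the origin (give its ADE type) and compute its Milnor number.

Type A_{2}, Milnor number mu = 2.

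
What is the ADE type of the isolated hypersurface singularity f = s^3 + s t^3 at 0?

E7

The Hessian of f at 0 has rank 0. Corank 2; j^3 = s^3 is a perfect cube, so E-series; the 4-jet and mu = 7 give E_7.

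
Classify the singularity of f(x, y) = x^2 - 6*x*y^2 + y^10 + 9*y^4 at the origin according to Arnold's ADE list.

A_9

The Hessian of f at 0 has rank 1. Corank 1: A-series; mu = 9 gives A_9.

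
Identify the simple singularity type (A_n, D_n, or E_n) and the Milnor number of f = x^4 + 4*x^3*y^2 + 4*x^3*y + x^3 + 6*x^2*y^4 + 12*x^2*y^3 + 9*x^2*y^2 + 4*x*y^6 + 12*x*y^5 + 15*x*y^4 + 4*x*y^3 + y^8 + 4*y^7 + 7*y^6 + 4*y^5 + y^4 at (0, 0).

Type E6, Milnor number mu = 6.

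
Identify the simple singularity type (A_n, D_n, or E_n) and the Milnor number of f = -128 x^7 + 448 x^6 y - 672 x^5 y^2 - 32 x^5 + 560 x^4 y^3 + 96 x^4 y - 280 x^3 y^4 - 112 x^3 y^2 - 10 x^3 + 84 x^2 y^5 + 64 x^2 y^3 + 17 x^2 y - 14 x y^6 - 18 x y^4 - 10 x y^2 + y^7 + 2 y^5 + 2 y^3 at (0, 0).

The Hessian of f at 0 has rank 0. Corank 2; j^3 = -(2*x - y)*(5*x^2 - 6*x*y + 2*y^2) splits into three distinct lines over C (the quadratic factor has nonzero discriminant), so D_4.

Type D4, Milnor number mu = 4.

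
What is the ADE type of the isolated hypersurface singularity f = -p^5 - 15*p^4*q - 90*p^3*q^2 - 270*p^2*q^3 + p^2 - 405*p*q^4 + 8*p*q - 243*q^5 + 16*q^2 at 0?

A4

The Hessian of f at 0 has rank 1. Corank 1: A-series; mu = 4 gives A_4.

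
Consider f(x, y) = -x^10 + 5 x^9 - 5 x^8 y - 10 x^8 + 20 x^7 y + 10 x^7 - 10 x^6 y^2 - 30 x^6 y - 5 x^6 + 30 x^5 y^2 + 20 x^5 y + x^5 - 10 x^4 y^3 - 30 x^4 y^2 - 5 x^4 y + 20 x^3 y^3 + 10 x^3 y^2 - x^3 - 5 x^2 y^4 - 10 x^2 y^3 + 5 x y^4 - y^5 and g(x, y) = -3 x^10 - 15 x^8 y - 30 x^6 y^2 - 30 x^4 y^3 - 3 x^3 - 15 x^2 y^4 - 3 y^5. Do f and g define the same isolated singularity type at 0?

The Hessian of f at 0 has rank 0. Corank 2; j^3 = -x^3 is a perfect cube, so E-series; the 5-jet and mu = 8 give E_8. The Hessian of g at 0 has rank 0. Corank 2; j^3 = -3*x^3 is a perfect cube, so E-series; the 5-jet and mu = 8 give E_8. Both have type E_8, hence right-equivalent.

Yes.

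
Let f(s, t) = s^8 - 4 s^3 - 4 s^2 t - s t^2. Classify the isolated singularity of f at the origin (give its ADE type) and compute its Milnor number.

The Hessian of f at 0 has rank 0. Corank 2; j^3 = -s*(2*s + t)^2 has shape L^2 M (L != M), so D-series; mu = 9 gives D_9.

Type D_9, Milnor number mu = 9.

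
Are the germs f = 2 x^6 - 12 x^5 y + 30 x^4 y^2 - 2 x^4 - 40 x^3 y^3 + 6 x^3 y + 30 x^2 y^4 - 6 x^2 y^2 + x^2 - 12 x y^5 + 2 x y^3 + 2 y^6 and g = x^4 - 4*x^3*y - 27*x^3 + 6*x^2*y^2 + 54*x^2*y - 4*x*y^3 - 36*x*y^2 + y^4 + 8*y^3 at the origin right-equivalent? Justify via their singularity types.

No.

The Hessian of f at 0 has rank 1. Corank 1: A-series; mu = 5 gives A_5. The Hessian of g at 0 has rank 0. Corank 2; j^3 = -(3*x - 2*y)^3 is a perfect cube, so E-series; the 4-jet and mu = 6 give E_6. f is A_5 but g is E_6, hence not right-equivalent.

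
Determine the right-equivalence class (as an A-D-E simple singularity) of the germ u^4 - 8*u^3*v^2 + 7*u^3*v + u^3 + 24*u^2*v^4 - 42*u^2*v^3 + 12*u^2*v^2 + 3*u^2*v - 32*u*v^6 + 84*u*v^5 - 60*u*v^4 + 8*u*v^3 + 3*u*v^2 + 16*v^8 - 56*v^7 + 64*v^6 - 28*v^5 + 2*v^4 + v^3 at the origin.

E7

The Hessian of f at 0 has rank 0. Corank 2; j^3 = (u + v)^3 is a perfect cube, so E-series; the 4-jet and mu = 7 give E_7.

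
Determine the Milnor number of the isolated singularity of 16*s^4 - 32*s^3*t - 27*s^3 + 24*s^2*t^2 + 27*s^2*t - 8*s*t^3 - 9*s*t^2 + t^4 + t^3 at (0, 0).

6

The Hessian of f at 0 has rank 0. Corank 2; j^3 = -(3*s - t)^3 is a perfect cube, so E-series; the 4-jet and mu = 6 give E_6.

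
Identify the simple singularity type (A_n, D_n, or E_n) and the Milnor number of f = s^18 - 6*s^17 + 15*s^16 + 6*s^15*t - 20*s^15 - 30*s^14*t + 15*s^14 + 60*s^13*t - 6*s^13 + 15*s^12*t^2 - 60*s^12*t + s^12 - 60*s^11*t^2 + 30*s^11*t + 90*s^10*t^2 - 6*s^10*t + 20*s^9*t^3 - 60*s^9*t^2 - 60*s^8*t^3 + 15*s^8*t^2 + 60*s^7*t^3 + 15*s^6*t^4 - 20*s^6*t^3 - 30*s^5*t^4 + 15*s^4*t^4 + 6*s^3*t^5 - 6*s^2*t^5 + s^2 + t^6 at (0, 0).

Type A_5, Milnor number mu = 5.

The Hessian of f at 0 has rank 1. Corank 1: A-series; mu = 5 gives A_5.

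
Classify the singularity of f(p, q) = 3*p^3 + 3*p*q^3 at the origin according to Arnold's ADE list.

The Hessian of f at 0 has rank 0. Corank 2; j^3 = 3*p^3 is a perfect cube, so E-series; the 4-jet and mu = 7 give E_7.

E_7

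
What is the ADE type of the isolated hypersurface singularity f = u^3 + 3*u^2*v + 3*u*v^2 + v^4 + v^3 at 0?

E_{6}

The Hessian of f at 0 has rank 0. Corank 2; j^3 = (u + v)^3 is a perfect cube, so E-series; the 4-jet and mu = 6 give E_6.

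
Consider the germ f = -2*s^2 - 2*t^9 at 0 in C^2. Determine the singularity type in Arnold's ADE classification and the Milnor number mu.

The Hessian of f at 0 has rank 1. Corank 1: A-series; mu = 8 gives A_8.

Type A_{8}, Milnor number mu = 8.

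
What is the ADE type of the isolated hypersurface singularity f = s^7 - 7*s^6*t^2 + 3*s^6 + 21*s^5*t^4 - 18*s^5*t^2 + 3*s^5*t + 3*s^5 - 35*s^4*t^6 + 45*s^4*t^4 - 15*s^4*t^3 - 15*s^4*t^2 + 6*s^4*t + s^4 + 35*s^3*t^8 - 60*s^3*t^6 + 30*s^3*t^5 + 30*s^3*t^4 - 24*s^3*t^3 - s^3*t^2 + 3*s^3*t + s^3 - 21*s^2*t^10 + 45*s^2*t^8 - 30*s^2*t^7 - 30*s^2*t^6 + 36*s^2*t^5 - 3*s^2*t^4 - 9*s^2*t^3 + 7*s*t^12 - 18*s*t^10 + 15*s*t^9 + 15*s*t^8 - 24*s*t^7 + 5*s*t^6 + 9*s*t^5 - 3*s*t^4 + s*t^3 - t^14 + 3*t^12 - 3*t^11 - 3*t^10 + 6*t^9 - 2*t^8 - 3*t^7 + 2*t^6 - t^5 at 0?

The Hessian of f at 0 has rank 0. Corank 2; j^3 = s^3 is a perfect cube, so E-series; the 4-jet and mu = 7 give E_7.

E7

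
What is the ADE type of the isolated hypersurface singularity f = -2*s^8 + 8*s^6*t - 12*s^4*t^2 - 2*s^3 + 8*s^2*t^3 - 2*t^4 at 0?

E_6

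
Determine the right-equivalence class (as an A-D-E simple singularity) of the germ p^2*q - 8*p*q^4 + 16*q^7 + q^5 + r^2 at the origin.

The Hessian of f at 0 is [[0, 0, 0], [0, 0, 0], [0, 0, 2]] with rank 1, so corank 2. A Groebner basis of the Jacobian ideal J(f) in C{p,q,r} is {-p*q/4 + q^4, p*q^2, p^2 + 5*p*q/4, r}; counting standard monomials gives mu = 6. Corank 2; j^3 = p^2*q has shape L^2 M (L != M), so D-series; mu = 6 gives D_6.

D6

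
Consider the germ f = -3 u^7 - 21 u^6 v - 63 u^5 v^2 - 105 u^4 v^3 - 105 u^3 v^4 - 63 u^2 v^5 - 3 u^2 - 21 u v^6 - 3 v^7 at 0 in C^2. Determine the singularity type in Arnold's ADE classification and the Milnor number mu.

Type A_{6}, Milnor number mu = 6.

The Hessian of f at 0 has rank 1. Corank 1: A-series; mu = 6 gives A_6.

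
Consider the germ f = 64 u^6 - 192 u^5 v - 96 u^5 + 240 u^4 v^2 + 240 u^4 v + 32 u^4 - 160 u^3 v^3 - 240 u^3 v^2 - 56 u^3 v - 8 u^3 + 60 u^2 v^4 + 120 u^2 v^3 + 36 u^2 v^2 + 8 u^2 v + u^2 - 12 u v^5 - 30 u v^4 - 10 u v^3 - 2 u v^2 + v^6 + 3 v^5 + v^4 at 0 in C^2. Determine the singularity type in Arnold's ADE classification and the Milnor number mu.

The Hessian of f at 0 has rank 1. Corank 1: A-series; mu = 4 gives A_4.

Type A_4, Milnor number mu = 4.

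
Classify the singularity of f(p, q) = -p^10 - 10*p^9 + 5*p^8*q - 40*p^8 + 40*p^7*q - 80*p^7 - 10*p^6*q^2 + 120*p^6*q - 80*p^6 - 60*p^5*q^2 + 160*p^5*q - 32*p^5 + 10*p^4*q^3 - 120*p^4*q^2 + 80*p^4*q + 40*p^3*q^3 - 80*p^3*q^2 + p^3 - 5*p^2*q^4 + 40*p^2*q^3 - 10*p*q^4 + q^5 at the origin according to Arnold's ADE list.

E8

The Hessian of f at 0 is [[0, 0], [0, 0]] with rank 0, so corank 2. A Groebner basis of the Jacobian ideal J(f) in C{p,q} is {q^5, p*q^3 - q^4/8, p^2}; counting standard monomials gives mu = 8. Corank 2; j^3 = p^3 is a perfect cube, so E-series; the 5-jet and mu = 8 give E_8.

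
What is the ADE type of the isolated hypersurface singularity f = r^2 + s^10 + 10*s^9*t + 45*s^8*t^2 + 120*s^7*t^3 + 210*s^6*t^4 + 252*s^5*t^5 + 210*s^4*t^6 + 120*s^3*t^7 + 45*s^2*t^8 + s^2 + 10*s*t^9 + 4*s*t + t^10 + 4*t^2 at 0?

A_9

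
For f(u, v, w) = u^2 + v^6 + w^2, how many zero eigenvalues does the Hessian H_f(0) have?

1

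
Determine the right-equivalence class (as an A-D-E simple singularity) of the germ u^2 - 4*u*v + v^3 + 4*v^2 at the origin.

A_{2}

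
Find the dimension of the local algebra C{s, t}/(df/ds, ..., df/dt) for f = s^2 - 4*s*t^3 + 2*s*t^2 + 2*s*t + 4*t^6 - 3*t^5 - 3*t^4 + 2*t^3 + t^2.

4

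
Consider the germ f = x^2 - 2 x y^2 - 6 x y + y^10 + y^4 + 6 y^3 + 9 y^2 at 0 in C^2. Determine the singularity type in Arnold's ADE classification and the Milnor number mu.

Type A_{9}, Milnor number mu = 9.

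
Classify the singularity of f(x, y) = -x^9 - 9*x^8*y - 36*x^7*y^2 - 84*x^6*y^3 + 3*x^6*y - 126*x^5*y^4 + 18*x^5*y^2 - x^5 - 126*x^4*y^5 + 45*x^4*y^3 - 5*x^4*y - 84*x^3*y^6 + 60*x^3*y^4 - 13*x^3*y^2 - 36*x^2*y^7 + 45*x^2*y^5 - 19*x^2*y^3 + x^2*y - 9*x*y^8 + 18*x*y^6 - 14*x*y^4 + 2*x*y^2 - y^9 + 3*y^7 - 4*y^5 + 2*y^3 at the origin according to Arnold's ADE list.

D4

The Hessian of f at 0 is [[0, 0], [0, 0]] with rank 0, so corank 2. A Groebner basis of the Jacobian ideal J(f) in C{x,y} is {y^3, x^2 + 2*y^2, x*y + y^2}; counting standard monomials gives mu = 4. Corank 2; j^3 = y*(x^2 + 2*x*y + 2*y^2) splits into three distinct lines over C (the quadratic factor has nonzero discriminant), so D_4.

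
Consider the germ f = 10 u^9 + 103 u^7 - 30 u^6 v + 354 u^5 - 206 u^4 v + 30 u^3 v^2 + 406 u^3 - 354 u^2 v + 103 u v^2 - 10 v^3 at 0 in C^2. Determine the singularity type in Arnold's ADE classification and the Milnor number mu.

Type D_{4}, Milnor number mu = 4.

The Hessian of f at 0 has rank 0. Corank 2; j^3 = (7*u - 2*v)*(58*u^2 - 34*u*v + 5*v^2) splits into three distinct lines over C (the quadratic factor has nonzero discriminant), so D_4.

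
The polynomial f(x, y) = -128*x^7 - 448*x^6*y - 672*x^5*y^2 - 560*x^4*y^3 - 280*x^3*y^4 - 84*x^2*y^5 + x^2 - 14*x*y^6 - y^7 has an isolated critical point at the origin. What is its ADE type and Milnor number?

The Hessian of f at 0 has rank 1. Corank 1: A-series; mu = 6 gives A_6.

Type A_6, Milnor number mu = 6.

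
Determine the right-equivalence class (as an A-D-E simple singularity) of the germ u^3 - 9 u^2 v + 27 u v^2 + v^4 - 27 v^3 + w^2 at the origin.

E_{6}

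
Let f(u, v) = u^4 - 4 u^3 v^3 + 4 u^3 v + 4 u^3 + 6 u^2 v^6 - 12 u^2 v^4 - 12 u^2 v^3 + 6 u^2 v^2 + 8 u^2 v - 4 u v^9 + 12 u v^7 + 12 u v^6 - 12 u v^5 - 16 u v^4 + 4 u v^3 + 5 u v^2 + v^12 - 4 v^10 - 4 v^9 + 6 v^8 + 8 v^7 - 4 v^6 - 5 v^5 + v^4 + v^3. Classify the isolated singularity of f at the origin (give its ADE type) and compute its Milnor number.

Type D_5, Milnor number mu = 5.

The Hessian of f at 0 is [[0, 0], [0, 0]] with rank 0, so corank 2. A Groebner basis of the Jacobian ideal J(f) in C{u,v} is {u*v^2 + 2*u*v + v^2, -4*u*v + v^3 - 2*v^2, u^2 + 3*u*v/2 + v^2/2}; counting standard monomials gives mu = 5. Corank 2; j^3 = (u + v)*(2*u + v)^2 has shape L^2 M (L != M), so D-series; mu = 5 gives D_5.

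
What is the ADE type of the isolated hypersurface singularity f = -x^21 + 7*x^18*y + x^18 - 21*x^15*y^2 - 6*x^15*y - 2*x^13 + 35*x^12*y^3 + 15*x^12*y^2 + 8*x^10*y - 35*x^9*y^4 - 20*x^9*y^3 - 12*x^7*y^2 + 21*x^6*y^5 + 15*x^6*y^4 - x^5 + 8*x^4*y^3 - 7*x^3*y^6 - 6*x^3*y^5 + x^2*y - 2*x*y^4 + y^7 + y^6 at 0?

D7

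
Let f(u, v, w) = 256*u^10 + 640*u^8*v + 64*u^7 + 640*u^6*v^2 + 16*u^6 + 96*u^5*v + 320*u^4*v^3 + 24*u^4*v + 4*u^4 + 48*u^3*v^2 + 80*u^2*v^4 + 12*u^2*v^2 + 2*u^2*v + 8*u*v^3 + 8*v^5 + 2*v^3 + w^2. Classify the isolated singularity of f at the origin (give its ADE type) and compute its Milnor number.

The Hessian of f at 0 has rank 1. Corank 2; j^3 = 2*v*(u^2 + v^2) splits into three distinct lines over C (the quadratic factor has nonzero discriminant), so D_4.

Type D4, Milnor number mu = 4.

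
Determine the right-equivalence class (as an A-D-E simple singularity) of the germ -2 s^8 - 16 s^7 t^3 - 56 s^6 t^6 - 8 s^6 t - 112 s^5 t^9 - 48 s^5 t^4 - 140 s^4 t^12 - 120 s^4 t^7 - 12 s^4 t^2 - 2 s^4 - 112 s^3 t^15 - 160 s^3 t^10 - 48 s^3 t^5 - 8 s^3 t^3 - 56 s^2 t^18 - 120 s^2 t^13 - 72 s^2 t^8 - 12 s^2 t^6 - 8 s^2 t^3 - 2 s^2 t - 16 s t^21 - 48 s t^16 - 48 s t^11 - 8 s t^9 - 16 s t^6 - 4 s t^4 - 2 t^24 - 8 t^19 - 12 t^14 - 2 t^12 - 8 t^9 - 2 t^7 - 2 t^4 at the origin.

The Hessian of f at 0 has rank 0. Corank 2; j^3 = -2*s^2*t has shape L^2 M (L != M), so D-series; mu = 5 gives D_5.

D_{5}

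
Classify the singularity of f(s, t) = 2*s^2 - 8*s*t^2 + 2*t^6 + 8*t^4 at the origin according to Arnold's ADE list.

A_{5}

The Hessian of f at 0 has rank 1. Corank 1: A-series; mu = 5 gives A_5.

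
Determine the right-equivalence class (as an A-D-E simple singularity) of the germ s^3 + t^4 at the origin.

E6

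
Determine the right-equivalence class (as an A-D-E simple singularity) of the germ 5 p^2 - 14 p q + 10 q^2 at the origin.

A_1

The Hessian of f at 0 has rank 2. Corank 0: nondegenerate Morse point, so A_1.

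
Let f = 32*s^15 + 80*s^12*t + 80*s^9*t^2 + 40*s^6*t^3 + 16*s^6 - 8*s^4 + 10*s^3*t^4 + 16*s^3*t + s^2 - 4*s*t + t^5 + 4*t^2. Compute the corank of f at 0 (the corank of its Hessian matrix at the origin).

1

The Hessian at 0 is [[2, -4], [-4, 8]] of rank 1; hence corank 1.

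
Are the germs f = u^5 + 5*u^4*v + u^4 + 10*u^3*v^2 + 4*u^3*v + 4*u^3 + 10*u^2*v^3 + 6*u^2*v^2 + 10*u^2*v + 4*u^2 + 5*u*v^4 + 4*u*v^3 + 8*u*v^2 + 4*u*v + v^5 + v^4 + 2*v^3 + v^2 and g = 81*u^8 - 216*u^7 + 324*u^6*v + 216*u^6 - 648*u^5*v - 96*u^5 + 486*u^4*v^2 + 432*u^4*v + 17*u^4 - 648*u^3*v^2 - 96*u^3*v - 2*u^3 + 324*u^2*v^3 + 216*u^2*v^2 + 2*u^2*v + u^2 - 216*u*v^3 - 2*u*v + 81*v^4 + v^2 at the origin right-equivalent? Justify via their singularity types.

No.

The Hessian of f at 0 is [[8, 4], [4, 2]] with rank 1, so corank 1. A Groebner basis of the Jacobian ideal J(f) in C{u,v} is {-16*u + v^3 - 2*v^2 - 8*v, u^2 - 2*u - v^2/2 - v, u*v + 2*u + 3*v^2/4 + v}; counting standard monomials gives mu = 4. Corank 1: A-series; mu = 4 gives A_4. The Hessian of g at 0 is [[2, -2], [-2, 2]] with rank 1, so corank 1. A Groebner basis of the Jacobian ideal J(g) in C{u,v} is {u^2 - u + v, u*v - u + v, -u + v^2 + v}; counting standard monomials gives mu = 3. Corank 1: A-series; mu = 3 gives A_3. f is A_4 but g is A_3, hence not right-equivalent.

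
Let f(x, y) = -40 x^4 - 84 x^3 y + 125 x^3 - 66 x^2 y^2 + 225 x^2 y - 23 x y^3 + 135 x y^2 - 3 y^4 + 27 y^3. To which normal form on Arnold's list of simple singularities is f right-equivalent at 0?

E_{7}

The Hessian of f at 0 has rank 0. Corank 2; j^3 = (5*x + 3*y)^3 is a perfect cube, so E-series; the 4-jet and mu = 7 give E_7.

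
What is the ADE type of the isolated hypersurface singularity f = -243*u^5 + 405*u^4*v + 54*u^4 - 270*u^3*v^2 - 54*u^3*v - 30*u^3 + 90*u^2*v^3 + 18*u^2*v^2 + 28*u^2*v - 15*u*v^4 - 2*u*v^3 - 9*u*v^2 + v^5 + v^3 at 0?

D_{4}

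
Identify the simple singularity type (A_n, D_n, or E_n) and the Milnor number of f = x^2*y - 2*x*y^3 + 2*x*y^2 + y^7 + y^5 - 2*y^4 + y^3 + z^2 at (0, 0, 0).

Type D_8, Milnor number mu = 8.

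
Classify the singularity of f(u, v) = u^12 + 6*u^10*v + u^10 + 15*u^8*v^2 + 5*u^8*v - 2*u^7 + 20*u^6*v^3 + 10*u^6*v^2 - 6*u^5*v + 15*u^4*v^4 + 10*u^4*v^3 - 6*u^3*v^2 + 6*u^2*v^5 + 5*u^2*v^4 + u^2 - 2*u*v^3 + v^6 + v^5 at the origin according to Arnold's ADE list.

A_4

The Hessian of f at 0 has rank 1. Corank 1: A-series; mu = 4 gives A_4.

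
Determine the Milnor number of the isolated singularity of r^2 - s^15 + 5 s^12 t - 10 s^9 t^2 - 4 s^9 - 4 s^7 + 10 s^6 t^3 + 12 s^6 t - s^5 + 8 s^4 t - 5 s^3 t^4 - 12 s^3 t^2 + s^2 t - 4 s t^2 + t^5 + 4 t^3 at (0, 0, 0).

6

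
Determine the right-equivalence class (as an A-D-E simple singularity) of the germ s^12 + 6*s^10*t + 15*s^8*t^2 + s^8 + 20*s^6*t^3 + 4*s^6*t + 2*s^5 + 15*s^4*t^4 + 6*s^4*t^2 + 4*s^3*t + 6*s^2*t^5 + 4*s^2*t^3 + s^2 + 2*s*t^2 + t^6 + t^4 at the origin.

The Hessian of f at 0 is [[2, 0], [0, 0]] with rank 1, so corank 1. A Groebner basis of the Jacobian ideal J(f) in C{s,t} is {s^3, s^2*t, s + t^2}; counting standard monomials gives mu = 5. Corank 1: A-series; mu = 5 gives A_5.

A_{5}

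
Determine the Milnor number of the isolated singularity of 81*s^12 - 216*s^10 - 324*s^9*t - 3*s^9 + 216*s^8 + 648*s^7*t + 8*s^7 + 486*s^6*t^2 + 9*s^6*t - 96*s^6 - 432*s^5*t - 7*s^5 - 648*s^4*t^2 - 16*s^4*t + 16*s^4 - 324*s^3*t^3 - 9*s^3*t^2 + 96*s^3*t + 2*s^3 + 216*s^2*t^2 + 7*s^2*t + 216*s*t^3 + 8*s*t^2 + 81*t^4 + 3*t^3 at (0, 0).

The Hessian of f at 0 has rank 0. Corank 2; j^3 = (s + t)^2*(2*s + 3*t) has shape L^2 M (L != M), so D-series; mu = 5 gives D_5.

5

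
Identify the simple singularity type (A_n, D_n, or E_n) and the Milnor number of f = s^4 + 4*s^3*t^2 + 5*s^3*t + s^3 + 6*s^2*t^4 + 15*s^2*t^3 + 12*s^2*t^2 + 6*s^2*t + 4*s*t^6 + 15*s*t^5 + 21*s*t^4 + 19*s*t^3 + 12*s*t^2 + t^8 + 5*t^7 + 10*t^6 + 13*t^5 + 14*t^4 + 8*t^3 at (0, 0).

Type E_7, Milnor number mu = 7.

The Hessian of f at 0 has rank 0. Corank 2; j^3 = (s + 2*t)^3 is a perfect cube, so E-series; the 4-jet and mu = 7 give E_7.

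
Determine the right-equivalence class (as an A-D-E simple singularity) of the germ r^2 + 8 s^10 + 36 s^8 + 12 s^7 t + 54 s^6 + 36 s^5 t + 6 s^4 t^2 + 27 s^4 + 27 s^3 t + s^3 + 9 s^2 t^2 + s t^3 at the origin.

E_7

The Hessian of f at 0 has rank 1. Corank 2; j^3 = s^3 is a perfect cube, so E-series; the 4-jet and mu = 7 give E_7.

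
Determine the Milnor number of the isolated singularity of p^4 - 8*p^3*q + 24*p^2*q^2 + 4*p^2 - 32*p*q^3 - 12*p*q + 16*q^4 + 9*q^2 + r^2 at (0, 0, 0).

3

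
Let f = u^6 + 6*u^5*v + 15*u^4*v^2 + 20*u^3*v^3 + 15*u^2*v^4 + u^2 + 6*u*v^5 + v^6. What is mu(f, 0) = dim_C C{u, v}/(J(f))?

5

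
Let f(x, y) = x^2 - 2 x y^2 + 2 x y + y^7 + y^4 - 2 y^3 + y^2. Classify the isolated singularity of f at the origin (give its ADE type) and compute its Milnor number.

The Hessian of f at 0 has rank 1. Corank 1: A-series; mu = 6 gives A_6.

Type A_{6}, Milnor number mu = 6.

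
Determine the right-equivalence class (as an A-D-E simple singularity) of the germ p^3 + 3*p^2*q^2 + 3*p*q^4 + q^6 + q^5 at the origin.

E_{8}

The Hessian of f at 0 has rank 0. Corank 2; j^3 = p^3 is a perfect cube, so E-series; the 5-jet and mu = 8 give E_8.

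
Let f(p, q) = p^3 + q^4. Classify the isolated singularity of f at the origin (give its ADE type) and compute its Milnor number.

The Hessian of f at 0 has rank 0. Corank 2; j^3 = p^3 is a perfect cube, so E-series; the 4-jet and mu = 6 give E_6.

Type E6, Milnor number mu = 6.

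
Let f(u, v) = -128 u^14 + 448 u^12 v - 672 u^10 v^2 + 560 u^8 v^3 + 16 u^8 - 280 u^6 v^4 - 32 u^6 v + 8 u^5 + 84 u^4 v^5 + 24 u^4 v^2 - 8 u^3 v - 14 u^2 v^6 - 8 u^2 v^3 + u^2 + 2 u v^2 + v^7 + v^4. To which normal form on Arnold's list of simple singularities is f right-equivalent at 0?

A6

The Hessian of f at 0 has rank 1. Corank 1: A-series; mu = 6 gives A_6.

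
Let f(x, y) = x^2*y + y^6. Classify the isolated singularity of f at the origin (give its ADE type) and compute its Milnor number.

Type D7, Milnor number mu = 7.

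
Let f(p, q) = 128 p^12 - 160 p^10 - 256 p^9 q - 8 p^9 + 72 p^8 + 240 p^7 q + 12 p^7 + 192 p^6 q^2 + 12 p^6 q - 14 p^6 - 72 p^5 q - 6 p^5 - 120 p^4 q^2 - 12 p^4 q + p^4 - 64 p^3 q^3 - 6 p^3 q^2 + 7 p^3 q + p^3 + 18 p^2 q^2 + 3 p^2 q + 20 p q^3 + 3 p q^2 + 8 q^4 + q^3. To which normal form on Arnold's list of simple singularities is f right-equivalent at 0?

The Hessian of f at 0 is [[0, 0], [0, 0]] with rank 0, so corank 2. A Groebner basis of the Jacobian ideal J(f) in C{p,q} is {3*p^2 + 6*p*q + q^4 + q^3 + 3*q^2, p^3 + 9*p^2 + 18*p*q + 4*q^3 + 9*q^2, p^2*q - 5*p^2 - 10*p*q - 8*q^3/3 - 5*q^2, 2*p^2 + p*q^2 + 4*p*q + 5*q^3/3 + 2*q^2}; counting standard monomials gives mu = 7. Corank 2; j^3 = (p + q)^3 is a perfect cube, so E-series; the 4-jet and mu = 7 give E_7.

E_{7}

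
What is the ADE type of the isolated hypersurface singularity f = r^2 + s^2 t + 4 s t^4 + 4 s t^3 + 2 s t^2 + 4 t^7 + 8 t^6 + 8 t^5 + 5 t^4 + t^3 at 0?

The Hessian of f at 0 is [[0, 0, 0], [0, 0, 0], [0, 0, 2]] with rank 1, so corank 2. A Groebner basis of the Jacobian ideal J(f) in C{s,t,r} is {s*t^2 - s*t/2 - t^2/2, s*t/2 + t^3 + t^2/2, s^2 - t^2, r}; counting standard monomials gives mu = 5. Corank 2; j^3 = t*(s + t)^2 has shape L^2 M (L != M), so D-series; mu = 5 gives D_5.

D_5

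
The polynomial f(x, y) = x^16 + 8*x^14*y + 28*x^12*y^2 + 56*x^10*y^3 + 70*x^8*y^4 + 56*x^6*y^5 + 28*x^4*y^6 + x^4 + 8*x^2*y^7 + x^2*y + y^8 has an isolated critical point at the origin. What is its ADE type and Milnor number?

Type D_{9}, Milnor number mu = 9.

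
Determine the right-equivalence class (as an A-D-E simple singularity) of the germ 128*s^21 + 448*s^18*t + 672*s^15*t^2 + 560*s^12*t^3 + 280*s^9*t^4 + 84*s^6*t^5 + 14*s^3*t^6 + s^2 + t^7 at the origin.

A_6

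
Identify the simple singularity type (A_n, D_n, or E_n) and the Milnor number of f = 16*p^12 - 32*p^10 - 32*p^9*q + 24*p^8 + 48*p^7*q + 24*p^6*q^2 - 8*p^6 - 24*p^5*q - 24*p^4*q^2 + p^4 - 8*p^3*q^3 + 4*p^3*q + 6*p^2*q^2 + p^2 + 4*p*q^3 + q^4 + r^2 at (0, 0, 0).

The Hessian of f at 0 is [[2, 0, 0], [0, 0, 0], [0, 0, 2]] with rank 2, so corank 1. A Groebner basis of the Jacobian ideal J(f) in C{p,q,r} is {q^3, p, r}; counting standard monomials gives mu = 3. Corank 1: A-series; mu = 3 gives A_3.

Type A_3, Milnor number mu = 3.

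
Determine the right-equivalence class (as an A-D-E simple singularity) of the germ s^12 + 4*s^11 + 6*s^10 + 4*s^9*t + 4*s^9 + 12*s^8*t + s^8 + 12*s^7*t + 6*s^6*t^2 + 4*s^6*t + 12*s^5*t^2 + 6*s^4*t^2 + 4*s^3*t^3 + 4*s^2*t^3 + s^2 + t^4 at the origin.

The Hessian of f at 0 has rank 1. Corank 1: A-series; mu = 3 gives A_3.

A_3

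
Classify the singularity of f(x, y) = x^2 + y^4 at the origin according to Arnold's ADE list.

A_3

The Hessian of f at 0 has rank 1. Corank 1: A-series; mu = 3 gives A_3.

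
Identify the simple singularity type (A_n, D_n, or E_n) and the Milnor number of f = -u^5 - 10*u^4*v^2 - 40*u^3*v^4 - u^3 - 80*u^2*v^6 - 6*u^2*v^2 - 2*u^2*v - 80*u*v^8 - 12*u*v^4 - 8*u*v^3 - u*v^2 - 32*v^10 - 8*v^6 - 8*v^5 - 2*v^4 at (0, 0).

Type D_{6}, Milnor number mu = 6.

The Hessian of f at 0 is [[0, 0], [0, 0]] with rank 0, so corank 2. A Groebner basis of the Jacobian ideal J(f) in C{u,v} is {u^3 - 7*u^2/2 - 15*u*v/2 - 4*v^2, u^2*v + 3*u^2/2 + 7*u*v/2 + 2*v^2, u^2/2 + u*v^2 + u*v/2, -5*u^2/2 - 9*u*v/2 + v^3 - 2*v^2}; counting standard monomials gives mu = 6. Corank 2; j^3 = -u*(u + v)^2 has shape L^2 M (L != M), so D-series; mu = 6 gives D_6.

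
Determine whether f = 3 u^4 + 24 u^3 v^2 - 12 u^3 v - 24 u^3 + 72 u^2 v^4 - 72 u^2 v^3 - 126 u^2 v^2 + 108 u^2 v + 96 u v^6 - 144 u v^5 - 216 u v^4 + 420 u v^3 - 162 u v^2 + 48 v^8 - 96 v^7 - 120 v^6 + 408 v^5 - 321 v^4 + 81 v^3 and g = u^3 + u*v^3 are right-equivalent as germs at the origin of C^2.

The Hessian of f at 0 is [[0, 0], [0, 0]] with rank 0, so corank 2. A Groebner basis of the Jacobian ideal J(f) in C{u,v} is {u^3 - 27*u^2/8 + 81*u*v/8 - 243*v^2/32, u^2*v - 21*u^2/8 + 63*u*v/8 - 189*v^2/32, -2*u^2 + u*v^2 + 6*u*v - 9*v^2/2, -3*u^2/2 + 9*u*v/2 + v^3 - 27*v^2/8}; counting standard monomials gives mu = 6. Corank 2; j^3 = -3*(2*u - 3*v)^3 is a perfect cube, so E-series; the 4-jet and mu = 6 give E_6. The Hessian of g at 0 is [[0, 0], [0, 0]] with rank 0, so corank 2. A Groebner basis of the Jacobian ideal J(g) in C{u,v} is {u^3, u*v^2, 3*u^2 + v^3}; counting standard monomials gives mu = 7. Corank 2; j^3 = u^3 is a perfect cube, so E-series; the 4-jet and mu = 7 give E_7. f is E_6 but g is E_7, hence not right-equivalent.

No.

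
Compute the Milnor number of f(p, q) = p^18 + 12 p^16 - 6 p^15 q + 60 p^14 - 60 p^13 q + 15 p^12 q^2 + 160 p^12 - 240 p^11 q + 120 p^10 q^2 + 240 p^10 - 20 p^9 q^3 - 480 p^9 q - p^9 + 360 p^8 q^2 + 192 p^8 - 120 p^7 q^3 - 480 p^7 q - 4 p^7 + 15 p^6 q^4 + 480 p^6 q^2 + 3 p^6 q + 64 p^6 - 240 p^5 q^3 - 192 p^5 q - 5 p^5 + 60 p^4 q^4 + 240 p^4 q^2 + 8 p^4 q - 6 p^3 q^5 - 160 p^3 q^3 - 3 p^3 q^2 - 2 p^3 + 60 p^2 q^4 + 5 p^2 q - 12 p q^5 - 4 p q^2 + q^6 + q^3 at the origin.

The Hessian of f at 0 has rank 0. Corank 2; j^3 = -(p - q)^2*(2*p - q) has shape L^2 M (L != M), so D-series; mu = 7 gives D_7.

7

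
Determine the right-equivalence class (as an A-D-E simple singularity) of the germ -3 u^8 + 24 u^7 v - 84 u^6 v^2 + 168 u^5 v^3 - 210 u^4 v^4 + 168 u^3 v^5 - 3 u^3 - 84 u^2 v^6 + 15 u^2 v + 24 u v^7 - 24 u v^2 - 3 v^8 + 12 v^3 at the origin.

The Hessian of f at 0 has rank 0. Corank 2; j^3 = -3*(u - 2*v)^2*(u - v) has shape L^2 M (L != M), so D-series; mu = 9 gives D_9.

D_9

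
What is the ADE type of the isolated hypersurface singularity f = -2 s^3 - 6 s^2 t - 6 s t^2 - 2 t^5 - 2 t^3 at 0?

E8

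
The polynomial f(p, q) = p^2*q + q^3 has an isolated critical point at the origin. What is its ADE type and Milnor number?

The Hessian of f at 0 has rank 0. Corank 2; j^3 = q*(p^2 + q^2) splits into three distinct lines over C (the quadratic factor has nonzero discriminant), so D_4.

Type D4, Milnor number mu = 4.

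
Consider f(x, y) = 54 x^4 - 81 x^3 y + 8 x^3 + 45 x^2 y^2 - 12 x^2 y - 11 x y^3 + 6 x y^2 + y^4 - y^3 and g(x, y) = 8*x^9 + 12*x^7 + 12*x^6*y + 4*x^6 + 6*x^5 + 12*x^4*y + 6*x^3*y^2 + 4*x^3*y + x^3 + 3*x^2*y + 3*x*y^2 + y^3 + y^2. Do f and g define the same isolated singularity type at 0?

No.

The Hessian of f at 0 has rank 0. Corank 2; j^3 = (2*x - y)^3 is a perfect cube, so E-series; the 4-jet and mu = 7 give E_7. The Hessian of g at 0 has rank 1. Corank 1: A-series; mu = 2 gives A_2. f is E_7 but g is A_2, hence not right-equivalent.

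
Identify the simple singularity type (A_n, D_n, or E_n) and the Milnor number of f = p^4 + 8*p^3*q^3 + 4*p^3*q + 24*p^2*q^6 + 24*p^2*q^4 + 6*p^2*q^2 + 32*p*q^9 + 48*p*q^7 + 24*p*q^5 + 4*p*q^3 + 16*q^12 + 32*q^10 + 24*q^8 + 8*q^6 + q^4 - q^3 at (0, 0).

Type E_6, Milnor number mu = 6.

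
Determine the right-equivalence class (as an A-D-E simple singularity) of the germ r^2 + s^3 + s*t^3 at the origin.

The Hessian of f at 0 is [[0, 0, 0], [0, 0, 0], [0, 0, 2]] with rank 1, so corank 2. A Groebner basis of the Jacobian ideal J(f) in C{s,t,r} is {s^3, s*t^2, 3*s^2 + t^3, r}; counting standard monomials gives mu = 7. Corank 2; j^3 = s^3 is a perfect cube, so E-series; the 4-jet and mu = 7 give E_7.

E_{7}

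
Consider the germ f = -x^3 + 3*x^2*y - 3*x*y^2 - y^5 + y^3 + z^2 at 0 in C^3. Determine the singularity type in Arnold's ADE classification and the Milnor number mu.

Type E8, Milnor number mu = 8.

The Hessian of f at 0 has rank 1. Corank 2; j^3 = -(x - y)^3 is a perfect cube, so E-series; the 5-jet and mu = 8 give E_8.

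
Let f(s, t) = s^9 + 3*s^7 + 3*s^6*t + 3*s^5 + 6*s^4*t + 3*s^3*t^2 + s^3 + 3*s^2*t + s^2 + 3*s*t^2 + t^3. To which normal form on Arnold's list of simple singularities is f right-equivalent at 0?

A_{2}

The Hessian of f at 0 is [[2, 0], [0, 0]] with rank 1, so corank 1. A Groebner basis of the Jacobian ideal J(f) in C{s,t} is {t^2, s}; counting standard monomials gives mu = 2. Corank 1: A-series; mu = 2 gives A_2.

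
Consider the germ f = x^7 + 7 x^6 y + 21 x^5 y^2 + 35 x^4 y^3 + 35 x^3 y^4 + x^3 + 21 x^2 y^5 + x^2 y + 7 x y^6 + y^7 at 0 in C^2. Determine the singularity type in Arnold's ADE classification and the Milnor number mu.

The Hessian of f at 0 has rank 0. Corank 2; j^3 = x^2*(x + y) has shape L^2 M (L != M), so D-series; mu = 8 gives D_8.

Type D_8, Milnor number mu = 8.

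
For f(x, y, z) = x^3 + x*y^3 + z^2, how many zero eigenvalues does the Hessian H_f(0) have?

The Hessian at 0 is [[0, 0, 0], [0, 0, 0], [0, 0, 2]] of rank 1; hence corank 2.

2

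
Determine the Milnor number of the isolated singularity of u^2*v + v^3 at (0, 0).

4

The Hessian of f at 0 is [[0, 0], [0, 0]] with rank 0, so corank 2. A Groebner basis of the Jacobian ideal J(f) in C{u,v} is {v^3, u^2 + 3*v^2, u*v}; counting standard monomials gives mu = 4. Corank 2; j^3 = v*(u^2 + v^2) splits into three distinct lines over C (the quadratic factor has nonzero discriminant), so D_4.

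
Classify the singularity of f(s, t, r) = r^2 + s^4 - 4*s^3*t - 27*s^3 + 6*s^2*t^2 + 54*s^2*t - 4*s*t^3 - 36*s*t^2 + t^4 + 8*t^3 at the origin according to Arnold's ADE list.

The Hessian of f at 0 is [[0, 0, 0], [0, 0, 0], [0, 0, 2]] with rank 1, so corank 2. A Groebner basis of the Jacobian ideal J(f) in C{s,t,r} is {t^4, s*t^2 - 7*t^3/9, s^2 - 4*s*t/3 + 4*t^2/9, r}; counting standard monomials gives mu = 6. Corank 2; j^3 = -(3*s - 2*t)^3 is a perfect cube, so E-series; the 4-jet and mu = 6 give E_6.

E6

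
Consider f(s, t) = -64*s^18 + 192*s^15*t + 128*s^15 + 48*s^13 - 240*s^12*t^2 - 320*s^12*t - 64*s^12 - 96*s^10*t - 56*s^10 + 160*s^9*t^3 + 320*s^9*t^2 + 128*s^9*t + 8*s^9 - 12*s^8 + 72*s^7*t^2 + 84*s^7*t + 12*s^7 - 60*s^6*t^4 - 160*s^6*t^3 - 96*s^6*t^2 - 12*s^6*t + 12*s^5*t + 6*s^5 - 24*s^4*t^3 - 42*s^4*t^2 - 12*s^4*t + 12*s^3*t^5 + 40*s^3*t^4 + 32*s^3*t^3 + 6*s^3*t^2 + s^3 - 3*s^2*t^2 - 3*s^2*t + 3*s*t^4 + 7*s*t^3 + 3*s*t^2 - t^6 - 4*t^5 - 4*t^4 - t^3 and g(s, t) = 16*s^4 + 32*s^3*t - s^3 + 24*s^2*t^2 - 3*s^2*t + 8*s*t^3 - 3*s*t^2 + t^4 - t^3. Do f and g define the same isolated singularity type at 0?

No.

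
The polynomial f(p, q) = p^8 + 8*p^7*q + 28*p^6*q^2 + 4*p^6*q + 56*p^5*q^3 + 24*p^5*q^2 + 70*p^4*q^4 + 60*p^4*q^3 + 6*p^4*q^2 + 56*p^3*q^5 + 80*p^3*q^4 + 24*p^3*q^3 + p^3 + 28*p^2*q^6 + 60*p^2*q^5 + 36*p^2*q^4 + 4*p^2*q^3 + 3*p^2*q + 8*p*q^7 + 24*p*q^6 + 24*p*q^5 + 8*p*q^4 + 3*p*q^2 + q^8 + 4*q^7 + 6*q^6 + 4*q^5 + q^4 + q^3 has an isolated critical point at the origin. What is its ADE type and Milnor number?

The Hessian of f at 0 has rank 0. Corank 2; j^3 = (p + q)^3 is a perfect cube, so E-series; the 4-jet and mu = 6 give E_6.

Type E6, Milnor number mu = 6.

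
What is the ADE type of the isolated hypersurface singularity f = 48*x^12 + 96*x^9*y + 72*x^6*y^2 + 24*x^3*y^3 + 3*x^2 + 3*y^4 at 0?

A3

The Hessian of f at 0 has rank 1. Corank 1: A-series; mu = 3 gives A_3.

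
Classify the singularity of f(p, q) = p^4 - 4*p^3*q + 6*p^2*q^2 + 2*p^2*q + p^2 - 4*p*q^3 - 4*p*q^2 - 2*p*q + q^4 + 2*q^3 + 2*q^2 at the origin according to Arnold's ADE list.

The Hessian of f at 0 has rank 2. Corank 0: nondegenerate Morse point, so A_1.

A_1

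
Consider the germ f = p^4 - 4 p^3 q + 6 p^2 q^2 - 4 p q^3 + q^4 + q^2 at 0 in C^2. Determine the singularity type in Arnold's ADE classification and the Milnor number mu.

The Hessian of f at 0 is [[0, 0], [0, 2]] with rank 1, so corank 1. A Groebner basis of the Jacobian ideal J(f) in C{p,q} is {p^3, q}; counting standard monomials gives mu = 3. Corank 1: A-series; mu = 3 gives A_3.

Type A_{3}, Milnor number mu = 3.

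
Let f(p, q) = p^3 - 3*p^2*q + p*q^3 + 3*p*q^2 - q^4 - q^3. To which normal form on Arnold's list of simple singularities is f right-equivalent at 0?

E7

The Hessian of f at 0 has rank 0. Corank 2; j^3 = (p - q)^3 is a perfect cube, so E-series; the 4-jet and mu = 7 give E_7.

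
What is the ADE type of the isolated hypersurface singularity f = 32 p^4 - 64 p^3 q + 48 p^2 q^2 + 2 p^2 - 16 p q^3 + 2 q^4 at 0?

A3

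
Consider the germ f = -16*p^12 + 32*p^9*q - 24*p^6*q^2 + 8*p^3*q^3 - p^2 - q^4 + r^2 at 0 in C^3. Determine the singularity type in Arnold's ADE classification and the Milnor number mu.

Type A_3, Milnor number mu = 3.

The Hessian of f at 0 has rank 2. Corank 1: A-series; mu = 3 gives A_3.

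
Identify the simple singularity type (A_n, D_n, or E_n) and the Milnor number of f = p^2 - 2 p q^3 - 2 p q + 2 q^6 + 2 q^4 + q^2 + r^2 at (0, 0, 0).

The Hessian of f at 0 has rank 2. Corank 1: A-series; mu = 5 gives A_5.

Type A_{5}, Milnor number mu = 5.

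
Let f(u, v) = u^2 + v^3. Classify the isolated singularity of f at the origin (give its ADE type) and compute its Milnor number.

Type A_2, Milnor number mu = 2.

The Hessian of f at 0 has rank 1. Corank 1: A-series; mu = 2 gives A_2.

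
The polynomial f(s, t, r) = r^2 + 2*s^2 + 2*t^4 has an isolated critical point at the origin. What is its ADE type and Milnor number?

The Hessian of f at 0 is [[4, 0, 0], [0, 0, 0], [0, 0, 2]] with rank 2, so corank 1. A Groebner basis of the Jacobian ideal J(f) in C{s,t,r} is {t^3, s, r}; counting standard monomials gives mu = 3. Corank 1: A-series; mu = 3 gives A_3.

Type A_{3}, Milnor number mu = 3.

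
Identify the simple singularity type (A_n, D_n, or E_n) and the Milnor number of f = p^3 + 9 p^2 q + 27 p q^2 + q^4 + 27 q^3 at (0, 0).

Type E6, Milnor number mu = 6.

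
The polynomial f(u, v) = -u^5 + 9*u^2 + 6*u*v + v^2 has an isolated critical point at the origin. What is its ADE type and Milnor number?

Type A_4, Milnor number mu = 4.

The Hessian of f at 0 has rank 1. Corank 1: A-series; mu = 4 gives A_4.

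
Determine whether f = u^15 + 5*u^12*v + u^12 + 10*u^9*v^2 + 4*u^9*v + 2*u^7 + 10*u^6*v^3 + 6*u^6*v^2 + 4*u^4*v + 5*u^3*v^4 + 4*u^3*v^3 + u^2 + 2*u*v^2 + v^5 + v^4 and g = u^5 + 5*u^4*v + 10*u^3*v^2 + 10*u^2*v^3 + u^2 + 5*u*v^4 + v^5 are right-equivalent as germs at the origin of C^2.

Yes.

The Hessian of f at 0 has rank 1. Corank 1: A-series; mu = 4 gives A_4. The Hessian of g at 0 has rank 1. Corank 1: A-series; mu = 4 gives A_4. Both have type A_4, hence right-equivalent.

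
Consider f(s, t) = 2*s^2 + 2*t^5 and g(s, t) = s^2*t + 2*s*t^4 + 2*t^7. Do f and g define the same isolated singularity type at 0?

No.

The Hessian of f at 0 is [[4, 0], [0, 0]] with rank 1, so corank 1. A Groebner basis of the Jacobian ideal J(f) in C{s,t} is {t^4, s}; counting standard monomials gives mu = 4. Corank 1: A-series; mu = 4 gives A_4. The Hessian of g at 0 is [[0, 0], [0, 0]] with rank 0, so corank 2. A Groebner basis of the Jacobian ideal J(g) in C{s,t} is {-s^2/6 + s*t^3, s*t + t^4, s^3, s^2*t}; counting standard monomials gives mu = 8. Corank 2; j^3 = s^2*t has shape L^2 M (L != M), so D-series; mu = 8 gives D_8. f is A_4 but g is D_8, hence not right-equivalent.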